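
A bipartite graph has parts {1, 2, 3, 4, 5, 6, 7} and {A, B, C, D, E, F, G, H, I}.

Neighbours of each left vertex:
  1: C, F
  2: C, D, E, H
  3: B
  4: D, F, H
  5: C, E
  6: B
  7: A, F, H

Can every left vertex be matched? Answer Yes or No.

No

The set {3, 6} has only 1 neighbour ({B}), so by Hall's theorem at most 6 of the 7 left vertices can be matched.
Hence no matching covers every left vertex.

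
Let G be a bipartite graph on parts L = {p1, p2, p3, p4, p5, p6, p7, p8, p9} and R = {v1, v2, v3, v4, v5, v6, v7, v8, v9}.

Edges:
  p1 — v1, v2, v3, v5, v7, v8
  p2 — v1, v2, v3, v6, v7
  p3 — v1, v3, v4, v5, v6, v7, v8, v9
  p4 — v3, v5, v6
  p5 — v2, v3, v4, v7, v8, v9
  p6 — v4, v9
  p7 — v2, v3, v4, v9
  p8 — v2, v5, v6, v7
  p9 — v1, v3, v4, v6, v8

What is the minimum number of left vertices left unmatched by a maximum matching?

For example, pair p1→v1, p2→v6, p3→v8, p4→v5, p5→v4, p6→v9, p7→v2, p8→v7, p9→v3.
This saturates every left vertex, so 9 is the maximum.
That matches 9 of the 9, leaving 0 unmatched; no matching can do better.

0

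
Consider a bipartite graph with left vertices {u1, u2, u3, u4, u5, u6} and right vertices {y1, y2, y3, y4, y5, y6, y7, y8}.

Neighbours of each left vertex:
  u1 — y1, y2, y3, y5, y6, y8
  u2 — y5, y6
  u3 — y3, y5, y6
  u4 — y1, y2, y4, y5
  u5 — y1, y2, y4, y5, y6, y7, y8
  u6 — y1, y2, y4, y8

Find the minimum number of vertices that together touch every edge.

{u1, u2, u3, u4, u5, u6} is a vertex cover of size 6: every edge has an endpoint in this set.
No smaller cover exists because u1–y6, u2–y5, u3–y3, u4–y2, u5–y7, u6–y1 is a matching of size 6, and a cover must include an endpoint of each of these disjoint edges (König's theorem).

6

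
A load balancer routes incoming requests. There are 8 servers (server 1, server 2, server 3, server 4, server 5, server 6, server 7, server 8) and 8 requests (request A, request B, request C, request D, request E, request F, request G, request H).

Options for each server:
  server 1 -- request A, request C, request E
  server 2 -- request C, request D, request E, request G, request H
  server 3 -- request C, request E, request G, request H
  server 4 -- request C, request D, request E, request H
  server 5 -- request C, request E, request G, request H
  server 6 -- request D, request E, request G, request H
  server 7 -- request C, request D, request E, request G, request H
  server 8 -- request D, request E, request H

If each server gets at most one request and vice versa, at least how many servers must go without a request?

2

A valid assignment of size 6: server 1-request A, server 2-request D, server 3-request C, server 4-request H, server 5-request E, server 6-request G.
The set {server 2, server 3, server 4, server 5, server 6, server 7, server 8} has only 5 neighbours ({request C, request D, request E, request G, request H}), so by Hall's theorem at most 6 of the 8 servers can be matched.
That matches 6 of the 8, leaving 2 unmatched; no matching can do better.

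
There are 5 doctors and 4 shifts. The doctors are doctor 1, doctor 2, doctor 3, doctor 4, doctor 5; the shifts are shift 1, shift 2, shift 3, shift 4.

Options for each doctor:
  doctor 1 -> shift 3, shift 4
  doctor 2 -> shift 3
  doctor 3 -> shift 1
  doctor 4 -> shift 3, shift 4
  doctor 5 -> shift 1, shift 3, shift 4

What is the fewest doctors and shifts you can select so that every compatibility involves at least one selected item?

3

{shift 1, shift 3, shift 4} is a vertex cover of size 3: every edge has an endpoint in this set.
No smaller cover exists because doctor 1–shift 4, doctor 2–shift 3, doctor 3–shift 1 is a matching of size 3, and a cover must include an endpoint of each of these disjoint edges (König's theorem).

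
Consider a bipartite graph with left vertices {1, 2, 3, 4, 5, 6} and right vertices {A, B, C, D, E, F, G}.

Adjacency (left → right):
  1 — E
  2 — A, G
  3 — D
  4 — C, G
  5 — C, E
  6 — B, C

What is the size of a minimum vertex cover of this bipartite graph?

6

{1, 2, 3, 4, 5, 6} is a vertex cover of size 6: every edge has an endpoint in this set.
No smaller cover exists because 1–E, 2–A, 3–D, 4–G, 5–C, 6–B is a matching of size 6, and a cover must include an endpoint of each of these disjoint edges (König's theorem).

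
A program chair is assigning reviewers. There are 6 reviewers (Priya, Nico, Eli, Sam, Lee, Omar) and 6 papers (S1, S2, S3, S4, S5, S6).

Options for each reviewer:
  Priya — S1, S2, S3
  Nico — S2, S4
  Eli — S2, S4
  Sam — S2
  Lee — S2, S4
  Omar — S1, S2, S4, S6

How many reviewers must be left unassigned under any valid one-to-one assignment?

A valid assignment of size 4: Priya→S3, Nico→S4, Eli→S2, Omar→S6.
The set {Nico, Eli, Sam, Lee} has only 2 neighbours ({S2, S4}), so by Hall's theorem at most 4 of the 6 reviewers can be matched.
That matches 4 of the 6, leaving 2 unmatched; no matching can do better.

2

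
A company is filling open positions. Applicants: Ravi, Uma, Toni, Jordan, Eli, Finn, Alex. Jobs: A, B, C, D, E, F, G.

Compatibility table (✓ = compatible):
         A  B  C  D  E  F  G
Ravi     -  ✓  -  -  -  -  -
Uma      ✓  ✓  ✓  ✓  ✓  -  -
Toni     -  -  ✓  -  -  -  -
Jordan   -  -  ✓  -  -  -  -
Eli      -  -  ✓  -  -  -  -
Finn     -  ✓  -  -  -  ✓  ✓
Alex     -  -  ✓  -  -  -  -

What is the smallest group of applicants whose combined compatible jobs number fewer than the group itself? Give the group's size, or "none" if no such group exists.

Take S = {Toni, Jordan}. Its neighbourhood is {C}, so |N(S)| = 1 < |S| = 2.
No single vertex violates Hall's condition since each has at least one neighbour, so 2 is the minimum.

2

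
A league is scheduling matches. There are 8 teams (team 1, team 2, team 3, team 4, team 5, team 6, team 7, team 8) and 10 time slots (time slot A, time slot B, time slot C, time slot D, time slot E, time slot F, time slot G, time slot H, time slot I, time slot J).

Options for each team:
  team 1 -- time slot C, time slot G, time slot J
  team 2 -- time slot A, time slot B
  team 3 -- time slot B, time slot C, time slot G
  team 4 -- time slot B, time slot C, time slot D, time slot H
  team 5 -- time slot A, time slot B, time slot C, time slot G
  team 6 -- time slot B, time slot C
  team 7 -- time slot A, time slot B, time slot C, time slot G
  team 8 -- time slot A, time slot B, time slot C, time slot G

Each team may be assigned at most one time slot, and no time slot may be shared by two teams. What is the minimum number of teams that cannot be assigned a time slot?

2

For example, pair team 1→time slot J, team 2→time slot A, team 3→time slot G, team 4→time slot H, team 5→time slot C, team 6→time slot B.
The set {team 2, team 3, team 5, team 6, team 7, team 8} has only 4 neighbours ({time slot A, time slot B, time slot C, time slot G}), so by Hall's theorem at most 6 of the 8 teams can be matched.
That matches 6 of the 8, leaving 2 unmatched; no matching can do better.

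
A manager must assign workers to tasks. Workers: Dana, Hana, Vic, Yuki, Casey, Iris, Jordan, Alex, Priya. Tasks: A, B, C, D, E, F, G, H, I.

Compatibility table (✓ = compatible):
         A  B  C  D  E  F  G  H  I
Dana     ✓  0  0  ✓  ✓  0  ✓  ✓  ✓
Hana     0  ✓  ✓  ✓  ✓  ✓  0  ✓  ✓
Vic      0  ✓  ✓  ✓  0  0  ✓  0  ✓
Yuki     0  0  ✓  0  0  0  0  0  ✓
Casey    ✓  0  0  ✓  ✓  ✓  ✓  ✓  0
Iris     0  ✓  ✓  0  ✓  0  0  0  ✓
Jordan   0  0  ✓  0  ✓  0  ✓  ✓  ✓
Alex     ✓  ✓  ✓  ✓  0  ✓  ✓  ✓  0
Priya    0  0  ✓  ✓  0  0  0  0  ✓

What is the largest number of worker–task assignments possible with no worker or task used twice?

One maximum matching: Dana→A, Hana→F, Vic→D, Yuki→I, Casey→H, Iris→B, Jordan→E, Alex→G, Priya→C.
This saturates every worker, so 9 is the maximum.

9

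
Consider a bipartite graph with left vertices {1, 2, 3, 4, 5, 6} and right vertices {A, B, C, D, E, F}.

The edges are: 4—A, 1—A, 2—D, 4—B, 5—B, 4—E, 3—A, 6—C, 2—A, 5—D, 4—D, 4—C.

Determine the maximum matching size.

5

For example, pair 1-A, 2-D, 4-E, 5-B, 6-C.
The set {1, 3} has only 1 neighbour ({A}), so by Hall's theorem at most 5 of the 6 left vertices can be matched.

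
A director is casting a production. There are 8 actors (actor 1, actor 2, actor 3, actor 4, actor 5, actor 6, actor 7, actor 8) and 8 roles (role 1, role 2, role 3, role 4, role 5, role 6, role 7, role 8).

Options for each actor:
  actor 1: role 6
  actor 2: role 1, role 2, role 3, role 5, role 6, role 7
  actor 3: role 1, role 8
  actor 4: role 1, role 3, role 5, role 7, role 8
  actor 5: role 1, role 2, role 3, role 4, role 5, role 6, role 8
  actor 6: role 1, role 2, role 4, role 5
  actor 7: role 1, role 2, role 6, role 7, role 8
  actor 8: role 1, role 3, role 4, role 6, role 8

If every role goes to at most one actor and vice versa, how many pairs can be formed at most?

8

One maximum matching: actor 1-role 6, actor 2-role 7, actor 3-role 8, actor 4-role 3, actor 5-role 4, actor 6-role 5, actor 7-role 2, actor 8-role 1.
All 8 actors are matched, so no larger matching exists.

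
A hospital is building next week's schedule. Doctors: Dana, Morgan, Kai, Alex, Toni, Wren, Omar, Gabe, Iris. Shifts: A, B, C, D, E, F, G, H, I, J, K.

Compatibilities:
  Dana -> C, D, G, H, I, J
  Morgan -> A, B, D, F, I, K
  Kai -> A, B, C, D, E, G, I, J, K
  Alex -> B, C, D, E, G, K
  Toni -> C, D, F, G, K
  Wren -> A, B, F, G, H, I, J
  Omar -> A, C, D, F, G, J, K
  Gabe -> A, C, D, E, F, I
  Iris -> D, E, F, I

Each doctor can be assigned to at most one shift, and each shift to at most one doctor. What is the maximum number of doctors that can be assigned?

9

A valid assignment of size 9: Dana-D, Morgan-B, Kai-A, Alex-G, Toni-K, Wren-H, Omar-J, Gabe-F, Iris-E.
This saturates every doctor, so 9 is the maximum.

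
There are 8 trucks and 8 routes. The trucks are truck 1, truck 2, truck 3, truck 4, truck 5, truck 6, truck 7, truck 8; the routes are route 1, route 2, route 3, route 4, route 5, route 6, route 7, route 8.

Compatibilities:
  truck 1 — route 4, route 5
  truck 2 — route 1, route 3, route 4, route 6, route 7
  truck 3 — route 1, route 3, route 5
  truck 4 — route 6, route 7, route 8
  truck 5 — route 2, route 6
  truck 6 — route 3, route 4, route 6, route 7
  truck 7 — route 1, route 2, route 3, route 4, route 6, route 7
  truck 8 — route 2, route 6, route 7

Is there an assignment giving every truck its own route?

Yes

One maximum matching: truck 1–route 5, truck 2–route 3, truck 3–route 1, truck 4–route 8, truck 5–route 2, truck 6–route 6, truck 7–route 4, truck 8–route 7.
All 8 trucks are covered.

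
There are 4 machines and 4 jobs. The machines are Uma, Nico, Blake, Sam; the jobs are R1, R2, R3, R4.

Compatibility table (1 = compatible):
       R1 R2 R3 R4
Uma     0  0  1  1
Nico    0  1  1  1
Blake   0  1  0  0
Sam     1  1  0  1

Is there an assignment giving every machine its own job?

Yes

A valid assignment of size 4: Uma→R4, Nico→R3, Blake→R2, Sam→R1.
All 4 machines are covered.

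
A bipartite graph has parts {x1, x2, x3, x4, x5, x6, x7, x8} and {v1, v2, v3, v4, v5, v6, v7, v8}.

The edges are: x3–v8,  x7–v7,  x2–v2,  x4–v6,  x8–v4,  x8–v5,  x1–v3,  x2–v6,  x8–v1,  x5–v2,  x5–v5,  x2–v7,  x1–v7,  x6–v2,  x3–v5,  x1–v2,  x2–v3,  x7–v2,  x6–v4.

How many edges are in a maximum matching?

8

A valid assignment of size 8: x1–v3, x2–v7, x3–v8, x4–v6, x5–v5, x6–v4, x7–v2, x8–v1.
This saturates every left vertex, so 8 is the maximum.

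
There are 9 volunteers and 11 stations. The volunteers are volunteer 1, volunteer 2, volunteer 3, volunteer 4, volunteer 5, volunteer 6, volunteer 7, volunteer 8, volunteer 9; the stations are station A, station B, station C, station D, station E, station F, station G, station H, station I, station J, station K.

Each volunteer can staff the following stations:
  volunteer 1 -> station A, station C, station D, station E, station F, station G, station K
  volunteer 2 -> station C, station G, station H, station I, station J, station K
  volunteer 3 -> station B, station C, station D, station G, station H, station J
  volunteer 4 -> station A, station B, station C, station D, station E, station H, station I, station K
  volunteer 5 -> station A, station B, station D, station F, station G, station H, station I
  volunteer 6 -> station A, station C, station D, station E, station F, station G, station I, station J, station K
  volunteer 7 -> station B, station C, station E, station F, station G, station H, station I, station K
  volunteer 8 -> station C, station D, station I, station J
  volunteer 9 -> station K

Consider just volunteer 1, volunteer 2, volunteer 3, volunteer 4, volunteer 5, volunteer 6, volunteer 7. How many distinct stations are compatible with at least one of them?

11

The union of neighbours of {volunteer 1, volunteer 2, volunteer 3, volunteer 4, volunteer 5, volunteer 6, volunteer 7} is {station A, station B, station C, station D, station E, station F, station G, station H, station I, station J, station K}, which has 11 elements.
Since |N(S)| = 11 ≥ |S| = 7, Hall's condition holds for this subset.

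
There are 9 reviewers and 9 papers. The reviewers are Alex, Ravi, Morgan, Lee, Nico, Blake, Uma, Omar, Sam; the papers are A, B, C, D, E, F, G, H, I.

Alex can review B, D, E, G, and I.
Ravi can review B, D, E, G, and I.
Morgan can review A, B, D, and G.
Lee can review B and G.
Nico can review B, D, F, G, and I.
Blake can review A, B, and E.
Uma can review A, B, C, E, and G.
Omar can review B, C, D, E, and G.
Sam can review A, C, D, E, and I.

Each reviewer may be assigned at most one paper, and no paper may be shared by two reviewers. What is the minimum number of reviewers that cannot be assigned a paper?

A valid assignment of size 8: Alex–D, Ravi–I, Morgan–A, Lee–B, Nico–F, Blake–E, Uma–C, Omar–G.
The set {Alex, Ravi, Morgan, Lee, Blake, Uma, Omar, Sam} has only 7 neighbours ({A, B, C, D, E, G, I}), so by Hall's theorem at most 8 of the 9 reviewers can be matched.
That matches 8 of the 9, leaving 1 unmatched; no matching can do better.

1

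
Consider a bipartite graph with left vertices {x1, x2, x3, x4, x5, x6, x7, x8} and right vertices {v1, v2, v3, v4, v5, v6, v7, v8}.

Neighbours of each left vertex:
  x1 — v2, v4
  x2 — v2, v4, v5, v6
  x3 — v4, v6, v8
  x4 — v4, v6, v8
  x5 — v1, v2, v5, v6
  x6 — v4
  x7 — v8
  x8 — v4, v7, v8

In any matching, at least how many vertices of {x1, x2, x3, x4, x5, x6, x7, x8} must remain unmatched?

1

A valid assignment of size 7: x1-v2, x2-v5, x3-v6, x4-v8, x5-v1, x6-v4, x8-v7.
The set {x3, x4, x6, x7} has only 3 neighbours ({v4, v6, v8}), so by Hall's theorem at most 7 of the 8 left vertices can be matched.
That matches 7 of the 8, leaving 1 unmatched; no matching can do better.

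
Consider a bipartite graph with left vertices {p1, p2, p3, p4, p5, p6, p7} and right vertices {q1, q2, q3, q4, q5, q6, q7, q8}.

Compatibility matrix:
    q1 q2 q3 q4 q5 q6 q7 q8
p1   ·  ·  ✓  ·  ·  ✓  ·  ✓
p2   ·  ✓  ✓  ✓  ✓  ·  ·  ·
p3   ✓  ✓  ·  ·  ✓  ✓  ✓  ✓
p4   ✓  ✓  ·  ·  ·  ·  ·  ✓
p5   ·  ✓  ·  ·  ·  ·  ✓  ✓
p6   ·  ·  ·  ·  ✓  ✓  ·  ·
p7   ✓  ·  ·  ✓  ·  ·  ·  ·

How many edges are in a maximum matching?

For example, pair p1-q3, p2-q2, p3-q6, p4-q8, p5-q7, p6-q5, p7-q4.
All 7 left vertices are matched, so no larger matching exists.

7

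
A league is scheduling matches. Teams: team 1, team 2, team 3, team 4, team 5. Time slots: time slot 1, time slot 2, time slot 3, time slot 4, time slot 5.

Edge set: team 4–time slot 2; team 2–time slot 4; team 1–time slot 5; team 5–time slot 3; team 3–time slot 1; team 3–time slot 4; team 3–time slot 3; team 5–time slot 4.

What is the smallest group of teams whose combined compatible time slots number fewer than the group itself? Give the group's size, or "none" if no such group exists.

none

A matching saturating every team exists, for instance team 1→time slot 5, team 2→time slot 4, team 3→time slot 1, team 4→time slot 2, team 5→time slot 3.
By Hall's marriage theorem, this means |N(S)| ≥ |S| for every subset S, so no violating subset exists.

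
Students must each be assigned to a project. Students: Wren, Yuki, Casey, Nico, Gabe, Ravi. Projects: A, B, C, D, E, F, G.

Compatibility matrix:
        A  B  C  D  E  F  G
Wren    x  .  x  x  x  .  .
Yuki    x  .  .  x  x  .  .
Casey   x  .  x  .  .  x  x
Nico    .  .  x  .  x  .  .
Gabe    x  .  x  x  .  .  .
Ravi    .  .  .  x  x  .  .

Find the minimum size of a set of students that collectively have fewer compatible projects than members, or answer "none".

Take S = {Wren, Yuki, Nico, Gabe, Ravi}. Its neighbourhood is {A, C, D, E}, so |N(S)| = 4 < |S| = 5.
Every subset of size less than 5 has at least as many neighbours as members, so 5 is the minimum.

5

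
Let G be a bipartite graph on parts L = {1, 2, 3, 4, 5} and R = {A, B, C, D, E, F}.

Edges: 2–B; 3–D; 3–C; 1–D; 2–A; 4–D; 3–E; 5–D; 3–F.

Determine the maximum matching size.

3

For example, pair 1→D, 2→B, 3→E.
The set {1, 4, 5} has only 1 neighbour ({D}), so by Hall's theorem at most 3 of the 5 left vertices can be matched.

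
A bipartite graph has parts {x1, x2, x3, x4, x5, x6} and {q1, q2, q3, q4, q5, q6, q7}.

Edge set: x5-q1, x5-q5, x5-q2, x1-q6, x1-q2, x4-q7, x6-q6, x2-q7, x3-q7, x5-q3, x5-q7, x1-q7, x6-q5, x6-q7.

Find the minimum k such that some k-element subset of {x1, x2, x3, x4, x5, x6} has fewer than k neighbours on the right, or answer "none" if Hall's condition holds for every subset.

2

Take S = {x2, x3}. Its neighbourhood is {q7}, so |N(S)| = 1 < |S| = 2.
No single vertex violates Hall's condition since each has at least one neighbour, so 2 is the minimum.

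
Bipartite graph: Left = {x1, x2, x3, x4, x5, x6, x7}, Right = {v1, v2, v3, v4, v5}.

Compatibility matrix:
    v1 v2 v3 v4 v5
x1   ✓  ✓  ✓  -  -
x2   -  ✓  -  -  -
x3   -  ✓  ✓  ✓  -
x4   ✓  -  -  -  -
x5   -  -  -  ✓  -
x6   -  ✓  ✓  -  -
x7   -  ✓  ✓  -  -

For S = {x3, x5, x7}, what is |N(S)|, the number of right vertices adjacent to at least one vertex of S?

The union of neighbours of {x3, x5, x7} is {v2, v3, v4}, which has 3 elements.
Since |N(S)| = 3 ≥ |S| = 3, Hall's condition holds for this subset.

3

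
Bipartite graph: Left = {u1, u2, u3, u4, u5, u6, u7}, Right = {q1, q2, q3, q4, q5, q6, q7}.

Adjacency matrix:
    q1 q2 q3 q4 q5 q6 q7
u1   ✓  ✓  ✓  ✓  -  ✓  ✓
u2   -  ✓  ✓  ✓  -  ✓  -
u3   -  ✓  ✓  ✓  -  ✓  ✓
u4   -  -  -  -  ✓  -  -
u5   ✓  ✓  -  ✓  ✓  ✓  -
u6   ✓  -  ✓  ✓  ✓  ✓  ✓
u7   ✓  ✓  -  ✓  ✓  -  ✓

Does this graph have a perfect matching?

Yes

For example, pair u1→q1, u2→q2, u3→q3, u4→q5, u5→q6, u6→q7, u7→q4.
All 7 left vertices are covered.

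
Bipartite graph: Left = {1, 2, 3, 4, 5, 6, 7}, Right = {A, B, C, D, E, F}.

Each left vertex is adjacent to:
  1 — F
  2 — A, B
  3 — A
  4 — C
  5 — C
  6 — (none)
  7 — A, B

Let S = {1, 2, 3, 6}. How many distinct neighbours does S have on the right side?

3

The union of neighbours of {1, 2, 3, 6} is {A, B, F}, which has 3 elements.
Since |N(S)| = 3 < |S| = 4, Hall's condition fails for this subset.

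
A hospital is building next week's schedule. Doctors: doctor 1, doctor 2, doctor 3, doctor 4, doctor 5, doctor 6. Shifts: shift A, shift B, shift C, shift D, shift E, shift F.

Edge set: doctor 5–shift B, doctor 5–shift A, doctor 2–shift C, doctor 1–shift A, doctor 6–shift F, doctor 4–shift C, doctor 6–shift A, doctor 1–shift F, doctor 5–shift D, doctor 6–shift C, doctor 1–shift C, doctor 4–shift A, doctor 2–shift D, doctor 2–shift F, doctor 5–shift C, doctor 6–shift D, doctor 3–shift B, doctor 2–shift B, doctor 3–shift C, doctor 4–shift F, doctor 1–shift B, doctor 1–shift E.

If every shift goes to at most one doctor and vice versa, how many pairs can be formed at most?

One maximum matching: doctor 1→shift E, doctor 2→shift D, doctor 3→shift B, doctor 4→shift C, doctor 5→shift A, doctor 6→shift F.
This saturates every doctor, so 6 is the maximum.

6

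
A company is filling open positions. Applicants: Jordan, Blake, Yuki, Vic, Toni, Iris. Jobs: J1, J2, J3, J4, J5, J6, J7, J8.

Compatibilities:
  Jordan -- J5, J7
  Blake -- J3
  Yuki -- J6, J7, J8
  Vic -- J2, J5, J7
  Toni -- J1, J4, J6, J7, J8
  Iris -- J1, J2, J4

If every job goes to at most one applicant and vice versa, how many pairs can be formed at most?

6

A valid assignment of size 6: Jordan→J5, Blake→J3, Yuki→J7, Vic→J2, Toni→J6, Iris→J1.
This saturates every applicant, so 6 is the maximum.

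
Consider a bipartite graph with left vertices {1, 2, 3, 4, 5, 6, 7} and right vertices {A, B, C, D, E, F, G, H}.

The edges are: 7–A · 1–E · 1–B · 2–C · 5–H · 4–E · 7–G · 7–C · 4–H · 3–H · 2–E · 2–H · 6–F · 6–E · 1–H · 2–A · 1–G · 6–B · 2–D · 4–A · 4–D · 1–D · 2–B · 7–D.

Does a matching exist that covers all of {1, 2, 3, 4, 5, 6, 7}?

The set {3, 5} has only 1 neighbour ({H}), so by Hall's theorem at most 6 of the 7 left vertices can be matched.
Hence no matching covers every left vertex.

No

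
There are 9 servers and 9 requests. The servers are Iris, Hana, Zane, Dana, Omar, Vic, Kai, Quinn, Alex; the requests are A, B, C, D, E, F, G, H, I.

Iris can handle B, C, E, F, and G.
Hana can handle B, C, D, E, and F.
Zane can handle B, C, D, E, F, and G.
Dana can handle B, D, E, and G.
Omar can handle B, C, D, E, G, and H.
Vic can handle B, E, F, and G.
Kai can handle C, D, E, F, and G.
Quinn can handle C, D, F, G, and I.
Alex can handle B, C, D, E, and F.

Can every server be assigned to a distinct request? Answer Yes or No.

No

The set {Iris, Hana, Zane, Dana, Vic, Kai, Alex} has only 6 neighbours ({B, C, D, E, F, G}), so by Hall's theorem at most 8 of the 9 servers can be matched.
Hence no matching covers every server.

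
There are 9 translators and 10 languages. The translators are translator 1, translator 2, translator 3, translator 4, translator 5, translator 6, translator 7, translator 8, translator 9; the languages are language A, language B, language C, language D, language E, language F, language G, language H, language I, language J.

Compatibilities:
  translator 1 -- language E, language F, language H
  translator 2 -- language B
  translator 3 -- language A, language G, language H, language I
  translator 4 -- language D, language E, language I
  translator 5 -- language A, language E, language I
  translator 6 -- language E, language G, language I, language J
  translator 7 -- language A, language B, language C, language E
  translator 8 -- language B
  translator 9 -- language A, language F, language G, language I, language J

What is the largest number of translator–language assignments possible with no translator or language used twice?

8

For example, pair translator 1-language H, translator 2-language B, translator 3-language A, translator 4-language D, translator 5-language I, translator 6-language J, translator 7-language E, translator 9-language F.
The set {translator 2, translator 8} has only 1 neighbour ({language B}), so by Hall's theorem at most 8 of the 9 translators can be matched.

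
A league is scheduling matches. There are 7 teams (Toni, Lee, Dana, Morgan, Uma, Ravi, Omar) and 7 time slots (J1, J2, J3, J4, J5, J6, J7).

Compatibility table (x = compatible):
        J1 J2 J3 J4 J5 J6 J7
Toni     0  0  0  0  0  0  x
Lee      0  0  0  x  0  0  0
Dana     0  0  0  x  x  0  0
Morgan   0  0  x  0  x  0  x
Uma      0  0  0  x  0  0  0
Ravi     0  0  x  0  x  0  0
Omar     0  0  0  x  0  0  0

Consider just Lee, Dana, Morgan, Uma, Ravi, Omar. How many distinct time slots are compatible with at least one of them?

4

The union of neighbours of {Lee, Dana, Morgan, Uma, Ravi, Omar} is {J3, J4, J5, J7}, which has 4 elements.
Since |N(S)| = 4 < |S| = 6, Hall's condition fails for this subset.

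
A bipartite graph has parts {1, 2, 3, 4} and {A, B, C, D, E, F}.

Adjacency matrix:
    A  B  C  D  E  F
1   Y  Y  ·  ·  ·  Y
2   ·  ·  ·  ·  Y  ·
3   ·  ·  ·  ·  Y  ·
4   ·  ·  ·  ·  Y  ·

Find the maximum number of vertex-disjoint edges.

A valid assignment of size 2: 1-B, 2-E.
The set {2, 3, 4} has only 1 neighbour ({E}), so by Hall's theorem at most 2 of the 4 left vertices can be matched.

2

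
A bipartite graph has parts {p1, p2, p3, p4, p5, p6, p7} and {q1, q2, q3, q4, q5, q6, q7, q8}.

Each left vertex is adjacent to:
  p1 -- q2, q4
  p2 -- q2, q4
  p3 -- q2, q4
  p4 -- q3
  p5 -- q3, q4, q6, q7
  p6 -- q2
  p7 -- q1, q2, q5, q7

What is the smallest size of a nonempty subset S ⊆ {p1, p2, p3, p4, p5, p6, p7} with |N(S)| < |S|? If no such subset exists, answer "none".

Take S = {p1, p2, p3}. Its neighbourhood is {q2, q4}, so |N(S)| = 2 < |S| = 3.
Every subset of size less than 3 has at least as many neighbours as members, so 3 is the minimum.

3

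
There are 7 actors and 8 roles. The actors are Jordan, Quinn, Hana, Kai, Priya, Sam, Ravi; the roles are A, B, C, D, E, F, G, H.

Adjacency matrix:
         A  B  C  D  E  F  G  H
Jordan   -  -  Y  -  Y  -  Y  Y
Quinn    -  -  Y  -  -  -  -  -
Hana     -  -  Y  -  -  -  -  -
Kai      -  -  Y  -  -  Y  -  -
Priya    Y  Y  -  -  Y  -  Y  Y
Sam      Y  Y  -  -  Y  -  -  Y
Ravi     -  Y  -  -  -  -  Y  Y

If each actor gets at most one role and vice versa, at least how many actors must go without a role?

A valid assignment of size 6: Jordan-G, Quinn-C, Kai-F, Priya-A, Sam-E, Ravi-B.
The set {Quinn, Hana} has only 1 neighbour ({C}), so by Hall's theorem at most 6 of the 7 actors can be matched.
That matches 6 of the 7, leaving 1 unmatched; no matching can do better.

1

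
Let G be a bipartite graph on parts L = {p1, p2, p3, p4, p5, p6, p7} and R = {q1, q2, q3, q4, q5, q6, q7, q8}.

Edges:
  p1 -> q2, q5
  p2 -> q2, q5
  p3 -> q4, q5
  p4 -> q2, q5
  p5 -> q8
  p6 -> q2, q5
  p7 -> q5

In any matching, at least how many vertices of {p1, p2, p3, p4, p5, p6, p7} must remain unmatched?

For example, pair p1–q5, p2–q2, p3–q4, p5–q8.
The set {p1, p2, p4, p6, p7} has only 2 neighbours ({q2, q5}), so by Hall's theorem at most 4 of the 7 left vertices can be matched.
That matches 4 of the 7, leaving 3 unmatched; no matching can do better.

3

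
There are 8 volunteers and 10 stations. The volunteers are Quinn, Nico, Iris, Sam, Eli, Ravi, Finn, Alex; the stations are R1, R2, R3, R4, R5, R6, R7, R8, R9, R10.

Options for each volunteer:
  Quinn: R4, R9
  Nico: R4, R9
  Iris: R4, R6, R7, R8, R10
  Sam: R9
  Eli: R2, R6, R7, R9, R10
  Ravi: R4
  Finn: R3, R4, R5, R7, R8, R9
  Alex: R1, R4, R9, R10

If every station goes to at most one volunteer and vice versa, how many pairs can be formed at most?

One maximum matching: Quinn-R9, Nico-R4, Iris-R6, Eli-R2, Finn-R3, Alex-R10.
The set {Quinn, Nico, Sam, Ravi} has only 2 neighbours ({R4, R9}), so by Hall's theorem at most 6 of the 8 volunteers can be matched.

6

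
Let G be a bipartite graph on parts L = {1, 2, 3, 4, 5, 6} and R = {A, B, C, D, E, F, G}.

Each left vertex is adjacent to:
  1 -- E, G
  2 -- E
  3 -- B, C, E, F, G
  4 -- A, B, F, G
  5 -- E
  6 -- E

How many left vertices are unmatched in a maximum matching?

2

For example, pair 1-G, 2-E, 3-F, 4-B.
The set {2, 5, 6} has only 1 neighbour ({E}), so by Hall's theorem at most 4 of the 6 left vertices can be matched.
That matches 4 of the 6, leaving 2 unmatched; no matching can do better.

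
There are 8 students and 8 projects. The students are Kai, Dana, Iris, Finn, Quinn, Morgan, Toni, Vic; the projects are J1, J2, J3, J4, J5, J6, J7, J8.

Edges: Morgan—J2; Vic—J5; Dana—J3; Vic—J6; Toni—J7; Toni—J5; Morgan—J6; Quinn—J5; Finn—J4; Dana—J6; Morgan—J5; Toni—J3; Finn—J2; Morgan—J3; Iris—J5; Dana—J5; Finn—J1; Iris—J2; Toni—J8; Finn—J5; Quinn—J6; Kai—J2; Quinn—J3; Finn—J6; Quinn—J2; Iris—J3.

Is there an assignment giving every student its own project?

No

The set {Kai, Dana, Iris, Quinn, Morgan, Vic} has only 4 neighbours ({J2, J3, J5, J6}), so by Hall's theorem at most 6 of the 8 students can be matched.
Hence no matching covers every student.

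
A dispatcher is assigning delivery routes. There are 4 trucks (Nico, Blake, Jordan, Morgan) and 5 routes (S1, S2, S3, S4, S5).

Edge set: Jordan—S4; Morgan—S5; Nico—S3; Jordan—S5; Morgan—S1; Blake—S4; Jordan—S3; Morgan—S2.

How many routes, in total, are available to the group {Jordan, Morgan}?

5

The union of neighbours of {Jordan, Morgan} is {S1, S2, S3, S4, S5}, which has 5 elements.
Since |N(S)| = 5 ≥ |S| = 2, Hall's condition holds for this subset.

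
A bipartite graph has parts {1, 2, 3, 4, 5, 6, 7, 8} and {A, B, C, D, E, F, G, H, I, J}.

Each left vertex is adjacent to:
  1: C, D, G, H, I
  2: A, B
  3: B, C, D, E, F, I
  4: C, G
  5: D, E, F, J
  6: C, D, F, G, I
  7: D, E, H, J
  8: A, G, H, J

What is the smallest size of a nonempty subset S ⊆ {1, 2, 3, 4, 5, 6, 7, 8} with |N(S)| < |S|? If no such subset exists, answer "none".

none

A matching saturating every left vertex exists, for instance 1→H, 2→A, 3→B, 4→C, 5→E, 6→G, 7→D, 8→J.
By Hall's marriage theorem, this means |N(S)| ≥ |S| for every subset S, so no violating subset exists.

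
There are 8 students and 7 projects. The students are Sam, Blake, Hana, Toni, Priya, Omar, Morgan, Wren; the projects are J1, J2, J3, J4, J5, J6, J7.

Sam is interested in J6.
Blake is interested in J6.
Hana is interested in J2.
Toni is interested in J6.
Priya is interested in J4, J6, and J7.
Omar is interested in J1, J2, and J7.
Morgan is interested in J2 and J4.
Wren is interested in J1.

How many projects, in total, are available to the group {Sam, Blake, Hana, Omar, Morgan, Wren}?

The union of neighbours of {Sam, Blake, Hana, Omar, Morgan, Wren} is {J1, J2, J4, J6, J7}, which has 5 elements.
Since |N(S)| = 5 < |S| = 6, Hall's condition fails for this subset.

5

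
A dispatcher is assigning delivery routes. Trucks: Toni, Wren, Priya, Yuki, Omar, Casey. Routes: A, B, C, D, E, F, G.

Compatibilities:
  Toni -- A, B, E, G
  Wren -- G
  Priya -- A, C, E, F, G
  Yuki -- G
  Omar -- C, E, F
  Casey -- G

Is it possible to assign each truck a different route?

No

The set {Wren, Yuki, Casey} has only 1 neighbour ({G}), so by Hall's theorem at most 4 of the 6 trucks can be matched.
Hence no matching covers every truck.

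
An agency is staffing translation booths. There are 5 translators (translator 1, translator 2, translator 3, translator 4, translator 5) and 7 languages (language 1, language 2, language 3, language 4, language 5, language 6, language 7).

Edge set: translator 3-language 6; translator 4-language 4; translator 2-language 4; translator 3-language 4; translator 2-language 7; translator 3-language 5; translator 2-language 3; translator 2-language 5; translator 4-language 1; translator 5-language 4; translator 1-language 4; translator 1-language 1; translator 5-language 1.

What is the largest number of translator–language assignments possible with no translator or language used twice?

4

A valid assignment of size 4: translator 1→language 1, translator 2→language 7, translator 3→language 6, translator 4→language 4.
The set {translator 1, translator 4, translator 5} has only 2 neighbours ({language 1, language 4}), so by Hall's theorem at most 4 of the 5 translators can be matched.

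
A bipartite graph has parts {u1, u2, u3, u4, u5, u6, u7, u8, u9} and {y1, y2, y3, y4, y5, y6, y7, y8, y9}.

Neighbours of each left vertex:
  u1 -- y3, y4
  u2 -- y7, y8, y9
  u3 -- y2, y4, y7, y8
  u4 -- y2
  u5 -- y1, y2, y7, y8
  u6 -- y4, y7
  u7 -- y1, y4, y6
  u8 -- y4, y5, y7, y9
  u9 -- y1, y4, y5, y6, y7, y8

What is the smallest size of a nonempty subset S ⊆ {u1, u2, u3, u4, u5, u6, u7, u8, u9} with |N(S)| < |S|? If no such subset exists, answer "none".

A matching saturating every left vertex exists, for instance u1→y3, u2→y9, u3→y8, u4→y2, u5→y1, u6→y4, u7→y6, u8→y5, u9→y7.
By Hall's marriage theorem, this means |N(S)| ≥ |S| for every subset S, so no violating subset exists.

none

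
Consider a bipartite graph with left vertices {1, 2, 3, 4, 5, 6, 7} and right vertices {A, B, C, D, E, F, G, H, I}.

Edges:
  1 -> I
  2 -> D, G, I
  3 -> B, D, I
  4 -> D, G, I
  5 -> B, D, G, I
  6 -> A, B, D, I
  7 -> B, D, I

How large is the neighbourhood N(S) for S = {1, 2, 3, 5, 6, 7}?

5

The union of neighbours of {1, 2, 3, 5, 6, 7} is {A, B, D, G, I}, which has 5 elements.
Since |N(S)| = 5 < |S| = 6, Hall's condition fails for this subset.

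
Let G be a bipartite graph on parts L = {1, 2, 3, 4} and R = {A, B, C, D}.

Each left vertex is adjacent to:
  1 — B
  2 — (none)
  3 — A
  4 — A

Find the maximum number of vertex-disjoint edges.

One maximum matching: 1→B, 3→A.
The set {2, 3, 4} has only 1 neighbour ({A}), so by Hall's theorem at most 2 of the 4 left vertices can be matched.

2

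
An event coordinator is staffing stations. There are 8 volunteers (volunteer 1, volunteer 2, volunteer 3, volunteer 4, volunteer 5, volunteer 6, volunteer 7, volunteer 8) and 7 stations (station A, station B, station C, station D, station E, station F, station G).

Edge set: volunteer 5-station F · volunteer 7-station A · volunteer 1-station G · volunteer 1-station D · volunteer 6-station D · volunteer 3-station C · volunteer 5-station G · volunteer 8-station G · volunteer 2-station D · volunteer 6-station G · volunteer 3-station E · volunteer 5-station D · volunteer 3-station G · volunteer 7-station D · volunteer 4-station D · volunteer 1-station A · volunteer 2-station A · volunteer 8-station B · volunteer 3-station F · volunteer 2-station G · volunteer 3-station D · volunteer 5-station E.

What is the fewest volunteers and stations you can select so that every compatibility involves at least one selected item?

6

The 6 edges volunteer 1–station A, volunteer 2–station G, volunteer 3–station C, volunteer 4–station D, volunteer 5–station F, volunteer 8–station B form a matching, so any vertex cover needs at least 6 vertices (one per matched edge).
Conversely {volunteer 3, volunteer 5, volunteer 8, station A, station D, station G} meets every edge and has exactly 6 vertices, so 6 is optimal.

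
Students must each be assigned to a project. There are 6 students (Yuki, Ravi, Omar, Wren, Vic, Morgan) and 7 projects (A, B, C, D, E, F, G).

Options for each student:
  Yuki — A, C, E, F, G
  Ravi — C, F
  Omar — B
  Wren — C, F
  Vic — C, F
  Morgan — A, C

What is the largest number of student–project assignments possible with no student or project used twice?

One maximum matching: Yuki→G, Ravi→C, Omar→B, Wren→F, Morgan→A.
The set {Ravi, Wren, Vic} has only 2 neighbours ({C, F}), so by Hall's theorem at most 5 of the 6 students can be matched.

5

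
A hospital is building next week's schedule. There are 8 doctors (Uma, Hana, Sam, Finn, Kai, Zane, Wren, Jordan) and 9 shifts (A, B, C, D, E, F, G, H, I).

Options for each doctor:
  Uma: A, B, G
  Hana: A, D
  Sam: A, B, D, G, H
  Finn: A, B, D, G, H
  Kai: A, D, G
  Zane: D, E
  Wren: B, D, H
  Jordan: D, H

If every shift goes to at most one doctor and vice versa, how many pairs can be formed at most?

A valid assignment of size 6: Uma→B, Hana→D, Sam→H, Finn→A, Kai→G, Zane→E.
The set {Uma, Hana, Sam, Finn, Kai, Wren, Jordan} has only 5 neighbours ({A, B, D, G, H}), so by Hall's theorem at most 6 of the 8 doctors can be matched.

6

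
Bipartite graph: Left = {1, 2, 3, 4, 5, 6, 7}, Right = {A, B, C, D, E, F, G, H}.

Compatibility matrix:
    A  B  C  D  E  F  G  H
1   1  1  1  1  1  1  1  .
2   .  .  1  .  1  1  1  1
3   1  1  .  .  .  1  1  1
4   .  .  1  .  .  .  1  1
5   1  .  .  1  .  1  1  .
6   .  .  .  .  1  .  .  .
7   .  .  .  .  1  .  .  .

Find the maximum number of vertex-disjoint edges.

One maximum matching: 1-B, 2-G, 3-A, 4-C, 5-F, 6-E.
The set {6, 7} has only 1 neighbour ({E}), so by Hall's theorem at most 6 of the 7 left vertices can be matched.

6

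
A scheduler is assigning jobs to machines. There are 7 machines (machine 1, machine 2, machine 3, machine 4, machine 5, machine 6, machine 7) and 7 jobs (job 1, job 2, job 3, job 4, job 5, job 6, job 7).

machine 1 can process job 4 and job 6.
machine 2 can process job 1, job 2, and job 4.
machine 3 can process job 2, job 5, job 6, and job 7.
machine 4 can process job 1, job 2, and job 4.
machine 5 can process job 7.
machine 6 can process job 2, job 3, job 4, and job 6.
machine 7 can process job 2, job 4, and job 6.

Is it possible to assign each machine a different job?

Yes

For example, pair machine 1→job 6, machine 2→job 4, machine 3→job 5, machine 4→job 1, machine 5→job 7, machine 6→job 3, machine 7→job 2.
Every machine is matched, so this is a perfect matching.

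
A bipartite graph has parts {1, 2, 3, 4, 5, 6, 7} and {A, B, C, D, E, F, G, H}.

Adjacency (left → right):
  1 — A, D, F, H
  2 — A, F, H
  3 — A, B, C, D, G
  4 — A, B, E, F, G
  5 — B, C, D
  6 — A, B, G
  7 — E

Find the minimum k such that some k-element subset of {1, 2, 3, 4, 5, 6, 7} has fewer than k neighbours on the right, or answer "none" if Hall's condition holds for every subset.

A matching saturating every left vertex exists, for instance 1→D, 2→F, 3→A, 4→G, 5→C, 6→B, 7→E.
By Hall's marriage theorem, this means |N(S)| ≥ |S| for every subset S, so no violating subset exists.

none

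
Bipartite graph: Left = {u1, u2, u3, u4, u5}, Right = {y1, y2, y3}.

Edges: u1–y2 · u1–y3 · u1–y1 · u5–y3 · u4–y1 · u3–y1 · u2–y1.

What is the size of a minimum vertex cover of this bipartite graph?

A maximum matching has 3 edges (e.g. u1–y2, u2–y1, u5–y3).
By König's theorem the minimum vertex cover has the same size. One such cover is {u1, u5, y1}.

3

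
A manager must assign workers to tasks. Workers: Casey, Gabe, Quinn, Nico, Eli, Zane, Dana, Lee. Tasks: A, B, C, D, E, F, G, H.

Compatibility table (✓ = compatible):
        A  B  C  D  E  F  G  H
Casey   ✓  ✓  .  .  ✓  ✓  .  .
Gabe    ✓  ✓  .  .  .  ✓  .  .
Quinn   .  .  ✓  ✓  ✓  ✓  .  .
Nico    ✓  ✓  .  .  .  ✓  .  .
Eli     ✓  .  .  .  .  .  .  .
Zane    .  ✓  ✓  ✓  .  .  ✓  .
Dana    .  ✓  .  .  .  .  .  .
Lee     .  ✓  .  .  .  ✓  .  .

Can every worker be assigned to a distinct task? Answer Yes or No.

No

The set {Gabe, Nico, Eli, Dana, Lee} has only 3 neighbours ({A, B, F}), so by Hall's theorem at most 6 of the 8 workers can be matched.
Hence no matching covers every worker.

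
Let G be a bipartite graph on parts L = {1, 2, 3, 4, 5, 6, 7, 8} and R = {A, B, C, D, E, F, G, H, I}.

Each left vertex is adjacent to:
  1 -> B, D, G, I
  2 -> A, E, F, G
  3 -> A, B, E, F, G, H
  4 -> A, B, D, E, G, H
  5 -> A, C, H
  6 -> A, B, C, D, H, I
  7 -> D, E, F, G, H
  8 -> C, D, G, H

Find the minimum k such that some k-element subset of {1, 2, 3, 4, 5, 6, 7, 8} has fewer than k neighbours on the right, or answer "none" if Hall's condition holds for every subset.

A matching saturating every left vertex exists, for instance 1→D, 2→F, 3→H, 4→A, 5→C, 6→B, 7→E, 8→G.
By Hall's marriage theorem, this means |N(S)| ≥ |S| for every subset S, so no violating subset exists.

none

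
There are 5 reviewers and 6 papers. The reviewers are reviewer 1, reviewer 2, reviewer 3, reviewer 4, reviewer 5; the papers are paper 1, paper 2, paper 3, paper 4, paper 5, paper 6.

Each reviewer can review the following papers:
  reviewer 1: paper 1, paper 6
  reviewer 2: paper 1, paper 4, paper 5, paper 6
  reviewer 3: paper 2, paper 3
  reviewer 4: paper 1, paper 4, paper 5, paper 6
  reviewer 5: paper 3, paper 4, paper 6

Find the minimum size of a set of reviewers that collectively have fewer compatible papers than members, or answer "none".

A matching saturating every reviewer exists, for instance reviewer 1→paper 1, reviewer 2→paper 6, reviewer 3→paper 2, reviewer 4→paper 5, reviewer 5→paper 4.
By Hall's marriage theorem, this means |N(S)| ≥ |S| for every subset S, so no violating subset exists.

none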